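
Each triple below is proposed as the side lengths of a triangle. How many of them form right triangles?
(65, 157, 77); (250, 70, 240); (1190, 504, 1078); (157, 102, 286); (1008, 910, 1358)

3

(65,157,77): 65+77 ≤ 157, not a triangle
(250,70,240): 70²+240² = 62500 = 250² → right
(1190,504,1078): 504²+1078² = 1416100 = 1190² → right
(157,102,286): 102+157 ≤ 286, not a triangle
(1008,910,1358): 910²+1008² = 1844164 = 1358² → right
3 of the 5 are right.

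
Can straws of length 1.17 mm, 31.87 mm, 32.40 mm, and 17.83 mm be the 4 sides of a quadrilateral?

A quadrilateral exists iff every side is shorter than the sum of the others — equivalently, the longest side is less than the sum of the rest.
Longest side 32.40 < 50.87 (sum of the remaining 3), so yes.

Yes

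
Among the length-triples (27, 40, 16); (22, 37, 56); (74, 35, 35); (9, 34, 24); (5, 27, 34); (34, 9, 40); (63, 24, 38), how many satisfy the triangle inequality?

(16,27,40): 16+27 > 40 → valid
(22,37,56): 22+37 > 56 → valid
(35,35,74): 35+35 ≤ 74 → not valid
(9,24,34): 9+24 ≤ 34 → not valid
(5,27,34): 5+27 ≤ 34 → not valid
(9,34,40): 9+34 > 40 → valid
(24,38,63): 24+38 ≤ 63 → not valid
3 of the 7 triples form a triangle.

3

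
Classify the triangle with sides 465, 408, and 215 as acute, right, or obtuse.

obtuse

Compare the square of the longest side to the sum of squares of the other two: 215² + 408² = 212689 < 216225 = 465².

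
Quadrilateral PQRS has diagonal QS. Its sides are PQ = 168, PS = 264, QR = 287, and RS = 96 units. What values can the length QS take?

From triangle PQS: |168 − 264| < QS < 168 + 264, i.e. 96 < QS < 432.
From triangle RQS: 191 < QS < 383.
Both must hold, so QS lies in the intersection.

191 < QS < 383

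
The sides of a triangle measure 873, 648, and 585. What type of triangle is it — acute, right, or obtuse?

Compare the square of the longest side to the sum of squares of the other two: 585² + 648² = 762129 = 873².

right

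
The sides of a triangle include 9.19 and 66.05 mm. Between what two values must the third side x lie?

By the triangle inequality, x must be less than 9.19 + 66.05 = 75.24 and greater than |9.19 − 66.05| = 56.86.

56.86 < x < 75.24 (mm)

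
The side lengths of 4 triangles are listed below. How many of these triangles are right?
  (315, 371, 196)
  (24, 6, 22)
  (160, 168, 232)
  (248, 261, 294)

(315,371,196): 196²+315² = 137641 = 371² → right
(24,6,22): 6²+22² = 520 < 576 = 24² → obtuse
(160,168,232): 160²+168² = 53824 = 232² → right
(248,261,294): 248²+261² = 129625 > 86436 = 294² → acute
2 of the 4 are right.

2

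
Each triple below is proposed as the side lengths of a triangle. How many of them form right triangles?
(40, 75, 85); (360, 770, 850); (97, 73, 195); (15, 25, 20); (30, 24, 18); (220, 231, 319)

5

(40,75,85): 40²+75² = 7225 = 85² → right
(360,770,850): 360²+770² = 722500 = 850² → right
(97,73,195): 73+97 ≤ 195, not a triangle
(15,25,20): 15²+20² = 625 = 25² → right
(30,24,18): 18²+24² = 900 = 30² → right
(220,231,319): 220²+231² = 101761 = 319² → right
5 of the 6 are right.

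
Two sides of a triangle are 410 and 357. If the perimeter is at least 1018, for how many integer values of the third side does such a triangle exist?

516

Triangle inequality: 53 < x < 767. Perimeter ≥ 1018 gives x ≥ 1018 − 410 − 357 = 251.
So 251 ≤ x < 767; integers 251 through 766: 516 values.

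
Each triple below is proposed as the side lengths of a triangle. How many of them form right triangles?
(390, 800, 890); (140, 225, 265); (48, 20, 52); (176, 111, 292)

(390,800,890): 390²+800² = 792100 = 890² → right
(140,225,265): 140²+225² = 70225 = 265² → right
(48,20,52): 20²+48² = 2704 = 52² → right
(176,111,292): 111+176 ≤ 292, not a triangle
3 of the 4 are right.

3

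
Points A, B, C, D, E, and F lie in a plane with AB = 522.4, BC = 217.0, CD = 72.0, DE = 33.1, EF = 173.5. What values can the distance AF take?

26.8 ≤ AF ≤ 1018.0

The maximum is all hops collinear in one direction: 522.4 + 217.0 + 72.0 + 33.1 + 173.5 = 1018.0.
The longest hop is 522.4; the others sum to 495.6. Folding the others back against it leaves at least 522.4 − 495.6 = 26.8.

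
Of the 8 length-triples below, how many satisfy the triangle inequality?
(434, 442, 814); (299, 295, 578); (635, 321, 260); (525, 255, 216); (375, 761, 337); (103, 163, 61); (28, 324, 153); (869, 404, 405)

3

(434,442,814): 434+442 > 814 → valid
(295,299,578): 295+299 > 578 → valid
(260,321,635): 260+321 ≤ 635 → not valid
(216,255,525): 216+255 ≤ 525 → not valid
(337,375,761): 337+375 ≤ 761 → not valid
(61,103,163): 61+103 > 163 → valid
(28,153,324): 28+153 ≤ 324 → not valid
(404,405,869): 404+405 ≤ 869 → not valid
3 of the 8 triples form a triangle.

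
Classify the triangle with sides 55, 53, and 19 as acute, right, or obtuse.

acute

Compare the square of the longest side to the sum of squares of the other two: 19² + 53² = 3170 > 3025 = 55².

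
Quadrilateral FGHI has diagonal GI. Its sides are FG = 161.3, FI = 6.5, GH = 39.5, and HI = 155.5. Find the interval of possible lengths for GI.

From triangle FGI: |161.3 − 6.5| < GI < 161.3 + 6.5, i.e. 154.8 < GI < 167.8.
From triangle HGI: 116.0 < GI < 195.0.
Both must hold, so GI lies in the intersection.

154.8 < GI < 167.8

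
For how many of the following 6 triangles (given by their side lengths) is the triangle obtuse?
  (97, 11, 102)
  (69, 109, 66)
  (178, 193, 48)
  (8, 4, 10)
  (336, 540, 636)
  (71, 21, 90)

5

(97,11,102): 11²+97² = 9530 < 10404 = 102² → obtuse
(69,109,66): 66²+69² = 9117 < 11881 = 109² → obtuse
(178,193,48): 48²+178² = 33988 < 37249 = 193² → obtuse
(8,4,10): 4²+8² = 80 < 100 = 10² → obtuse
(336,540,636): 336²+540² = 404496 = 636² → right
(71,21,90): 21²+71² = 5482 < 8100 = 90² → obtuse
5 of the 6 are obtuse.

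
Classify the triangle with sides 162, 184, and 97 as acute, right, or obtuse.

acute

Compare the square of the longest side to the sum of squares of the other two: 97² + 162² = 35653 > 33856 = 184².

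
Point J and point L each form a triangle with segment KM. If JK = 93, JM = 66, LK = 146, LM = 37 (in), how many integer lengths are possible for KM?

49

From triangle JKM: 27 < KM < 159.
From triangle LKM: 109 < KM < 183.
Intersection: 109 < KM < 159, so integers 110 through 158: 49 values.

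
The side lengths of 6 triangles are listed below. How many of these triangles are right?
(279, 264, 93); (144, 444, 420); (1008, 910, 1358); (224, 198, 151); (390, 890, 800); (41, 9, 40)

4

(279,264,93): 93²+264² = 78345 > 77841 = 279² → acute
(144,444,420): 144²+420² = 197136 = 444² → right
(1008,910,1358): 910²+1008² = 1844164 = 1358² → right
(224,198,151): 151²+198² = 62005 > 50176 = 224² → acute
(390,890,800): 390²+800² = 792100 = 890² → right
(41,9,40): 9²+40² = 1681 = 41² → right
4 of the 6 are right.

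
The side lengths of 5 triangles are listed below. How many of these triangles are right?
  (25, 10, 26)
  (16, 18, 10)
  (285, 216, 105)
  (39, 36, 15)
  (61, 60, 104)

(25,10,26): 10²+25² = 725 > 676 = 26² → acute
(16,18,10): 10²+16² = 356 > 324 = 18² → acute
(285,216,105): 105²+216² = 57681 < 81225 = 285² → obtuse
(39,36,15): 15²+36² = 1521 = 39² → right
(61,60,104): 60²+61² = 7321 < 10816 = 104² → obtuse
1 of the 5 is right.

1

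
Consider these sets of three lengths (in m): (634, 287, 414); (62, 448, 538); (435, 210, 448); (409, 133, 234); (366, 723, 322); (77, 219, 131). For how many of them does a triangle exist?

(287,414,634): 287+414 > 634 → valid
(62,448,538): 62+448 ≤ 538 → not valid
(210,435,448): 210+435 > 448 → valid
(133,234,409): 133+234 ≤ 409 → not valid
(322,366,723): 322+366 ≤ 723 → not valid
(77,131,219): 77+131 ≤ 219 → not valid
2 of the 6 triples form a triangle.

2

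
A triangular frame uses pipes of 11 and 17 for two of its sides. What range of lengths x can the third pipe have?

By the triangle inequality, x must be less than 11 + 17 = 28 and greater than |11 − 17| = 6.

6 < x < 28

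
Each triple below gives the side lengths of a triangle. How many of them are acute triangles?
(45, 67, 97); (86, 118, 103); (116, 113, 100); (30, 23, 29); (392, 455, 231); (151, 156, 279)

3

(45,67,97): 45²+67² = 6514 < 9409 = 97² → obtuse
(86,118,103): 86²+103² = 18005 > 13924 = 118² → acute
(116,113,100): 100²+113² = 22769 > 13456 = 116² → acute
(30,23,29): 23²+29² = 1370 > 900 = 30² → acute
(392,455,231): 231²+392² = 207025 = 455² → right
(151,156,279): 151²+156² = 47137 < 77841 = 279² → obtuse
3 of the 6 are acute.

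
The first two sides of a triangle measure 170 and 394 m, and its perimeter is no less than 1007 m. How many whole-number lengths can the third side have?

Triangle inequality: 224 < x < 564. Perimeter ≥ 1007 gives x ≥ 1007 − 170 − 394 = 443.
So 443 ≤ x < 564; integers 443 through 563: 121 values.

121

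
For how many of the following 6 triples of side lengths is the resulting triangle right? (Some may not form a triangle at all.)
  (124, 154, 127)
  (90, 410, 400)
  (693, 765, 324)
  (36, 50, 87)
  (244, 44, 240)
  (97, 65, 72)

(124,154,127): 124²+127² = 31505 > 23716 = 154² → acute
(90,410,400): 90²+400² = 168100 = 410² → right
(693,765,324): 324²+693² = 585225 = 765² → right
(36,50,87): 36+50 ≤ 87, not a triangle
(244,44,240): 44²+240² = 59536 = 244² → right
(97,65,72): 65²+72² = 9409 = 97² → right
4 of the 6 are right.

4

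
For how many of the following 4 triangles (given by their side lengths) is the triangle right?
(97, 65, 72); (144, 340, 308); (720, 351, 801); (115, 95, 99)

(97,65,72): 65²+72² = 9409 = 97² → right
(144,340,308): 144²+308² = 115600 = 340² → right
(720,351,801): 351²+720² = 641601 = 801² → right
(115,95,99): 95²+99² = 18826 > 13225 = 115² → acute
3 of the 4 are right.

3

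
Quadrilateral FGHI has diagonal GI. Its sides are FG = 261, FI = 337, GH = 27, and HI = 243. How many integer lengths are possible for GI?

53

From triangle FGI: 76 < GI < 598.
From triangle HGI: 216 < GI < 270.
Intersection: 216 < GI < 270, so integers 217 through 269: 53 values.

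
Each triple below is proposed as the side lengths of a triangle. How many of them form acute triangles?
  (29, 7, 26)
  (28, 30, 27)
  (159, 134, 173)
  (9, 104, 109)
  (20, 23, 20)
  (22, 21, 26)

4

(29,7,26): 7²+26² = 725 < 841 = 29² → obtuse
(28,30,27): 27²+28² = 1513 > 900 = 30² → acute
(159,134,173): 134²+159² = 43237 > 29929 = 173² → acute
(9,104,109): 9²+104² = 10897 < 11881 = 109² → obtuse
(20,23,20): 20²+20² = 800 > 529 = 23² → acute
(22,21,26): 21²+22² = 925 > 676 = 26² → acute
4 of the 6 are acute.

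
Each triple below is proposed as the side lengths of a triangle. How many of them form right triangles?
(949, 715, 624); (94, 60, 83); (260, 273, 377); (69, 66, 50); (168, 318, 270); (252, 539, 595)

(949,715,624): 624²+715² = 900601 = 949² → right
(94,60,83): 60²+83² = 10489 > 8836 = 94² → acute
(260,273,377): 260²+273² = 142129 = 377² → right
(69,66,50): 50²+66² = 6856 > 4761 = 69² → acute
(168,318,270): 168²+270² = 101124 = 318² → right
(252,539,595): 252²+539² = 354025 = 595² → right
4 of the 6 are right.

4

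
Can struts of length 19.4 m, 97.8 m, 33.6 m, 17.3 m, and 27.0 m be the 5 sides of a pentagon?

For a pentagon, each side must be shorter than the sum of the others.
Here the longest side is 97.8, but the remaining 4 sides sum to only 97.3.

No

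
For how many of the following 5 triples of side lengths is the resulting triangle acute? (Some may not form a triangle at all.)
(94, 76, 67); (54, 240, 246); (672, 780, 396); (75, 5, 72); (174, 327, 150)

1

(94,76,67): 67²+76² = 10265 > 8836 = 94² → acute
(54,240,246): 54²+240² = 60516 = 246² → right
(672,780,396): 396²+672² = 608400 = 780² → right
(75,5,72): 5²+72² = 5209 < 5625 = 75² → obtuse
(174,327,150): 150+174 ≤ 327, not a triangle
1 of the 5 is acute.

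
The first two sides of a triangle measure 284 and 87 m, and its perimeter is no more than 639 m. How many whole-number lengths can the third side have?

Triangle inequality: 197 < x < 371. Perimeter ≤ 639 gives x ≤ 639 − 284 − 87 = 268.
So 197 < x ≤ 268; integers 198 through 268: 71 values.

71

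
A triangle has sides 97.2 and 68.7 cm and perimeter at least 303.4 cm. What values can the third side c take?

137.5 ≤ c < 165.9

Triangle inequality alone gives 28.5 < c < 165.9.
The perimeter condition gives c ≥ 303.4 − 97.2 − 68.7 = 137.5.
Intersecting the two: 137.5 ≤ c < 165.9.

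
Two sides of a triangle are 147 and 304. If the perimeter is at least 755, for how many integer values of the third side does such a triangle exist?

Triangle inequality: 157 < x < 451. Perimeter ≥ 755 gives x ≥ 755 − 147 − 304 = 304.
So 304 ≤ x < 451; integers 304 through 450: 147 values.

147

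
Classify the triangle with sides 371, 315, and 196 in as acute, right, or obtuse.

Compare the square of the longest side to the sum of squares of the other two: 196² + 315² = 137641 = 371².

right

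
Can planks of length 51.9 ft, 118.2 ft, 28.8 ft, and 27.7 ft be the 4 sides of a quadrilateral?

No

For a quadrilateral, each side must be shorter than the sum of the others.
Here the longest side is 118.2, but the remaining 3 sides sum to only 108.4.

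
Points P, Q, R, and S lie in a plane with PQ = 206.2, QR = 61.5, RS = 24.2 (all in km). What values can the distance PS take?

120.5 ≤ PS ≤ 291.9 km

The maximum is all hops collinear in one direction: 206.2 + 61.5 + 24.2 = 291.9.
The longest hop is 206.2; the others sum to 85.7. Folding the others back against it leaves at least 206.2 − 85.7 = 120.5.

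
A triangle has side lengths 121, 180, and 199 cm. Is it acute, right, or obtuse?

Compare the square of the longest side to the sum of squares of the other two: 121² + 180² = 47041 > 39601 = 199².

acute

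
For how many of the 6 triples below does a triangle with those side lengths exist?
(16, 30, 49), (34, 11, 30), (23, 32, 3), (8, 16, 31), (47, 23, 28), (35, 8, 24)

(16,30,49): 16+30 ≤ 49 → not valid
(11,30,34): 11+30 > 34 → valid
(3,23,32): 3+23 ≤ 32 → not valid
(8,16,31): 8+16 ≤ 31 → not valid
(23,28,47): 23+28 > 47 → valid
(8,24,35): 8+24 ≤ 35 → not valid
2 of the 6 triples form a triangle.

2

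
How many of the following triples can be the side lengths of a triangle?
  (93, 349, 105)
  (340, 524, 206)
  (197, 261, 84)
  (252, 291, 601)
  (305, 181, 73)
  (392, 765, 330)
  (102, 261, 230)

3

(93,105,349): 93+105 ≤ 349 → not valid
(206,340,524): 206+340 > 524 → valid
(84,197,261): 84+197 > 261 → valid
(252,291,601): 252+291 ≤ 601 → not valid
(73,181,305): 73+181 ≤ 305 → not valid
(330,392,765): 330+392 ≤ 765 → not valid
(102,230,261): 102+230 > 261 → valid
3 of the 7 triples form a triangle.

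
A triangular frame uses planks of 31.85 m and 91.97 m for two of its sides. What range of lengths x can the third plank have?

60.12 < x < 123.82 (m)

By the triangle inequality, x must be less than 31.85 + 91.97 = 123.82 and greater than |31.85 − 91.97| = 60.12.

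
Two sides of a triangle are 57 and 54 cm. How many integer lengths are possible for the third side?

107

The third side lies in the open interval (3, 111).
Integers from 4 to 110 inclusive: 110 − 4 + 1 = 107.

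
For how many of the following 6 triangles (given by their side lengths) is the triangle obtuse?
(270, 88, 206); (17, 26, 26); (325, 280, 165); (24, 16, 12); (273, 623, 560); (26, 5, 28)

3

(270,88,206): 88²+206² = 50180 < 72900 = 270² → obtuse
(17,26,26): 17²+26² = 965 > 676 = 26² → acute
(325,280,165): 165²+280² = 105625 = 325² → right
(24,16,12): 12²+16² = 400 < 576 = 24² → obtuse
(273,623,560): 273²+560² = 388129 = 623² → right
(26,5,28): 5²+26² = 701 < 784 = 28² → obtuse
3 of the 6 are obtuse.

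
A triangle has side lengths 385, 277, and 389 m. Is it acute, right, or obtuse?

acute

Compare the square of the longest side to the sum of squares of the other two: 277² + 385² = 224954 > 151321 = 389².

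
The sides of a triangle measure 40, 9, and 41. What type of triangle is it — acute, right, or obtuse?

right

Compare the square of the longest side to the sum of squares of the other two: 9² + 40² = 1681 = 41².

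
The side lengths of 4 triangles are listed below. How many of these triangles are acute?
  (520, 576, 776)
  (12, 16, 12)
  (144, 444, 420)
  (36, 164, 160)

(520,576,776): 520²+576² = 602176 = 776² → right
(12,16,12): 12²+12² = 288 > 256 = 16² → acute
(144,444,420): 144²+420² = 197136 = 444² → right
(36,164,160): 36²+160² = 26896 = 164² → right
1 of the 4 is acute.

1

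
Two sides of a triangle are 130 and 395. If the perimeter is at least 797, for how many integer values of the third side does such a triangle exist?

253

Triangle inequality: 265 < x < 525. Perimeter ≥ 797 gives x ≥ 797 − 130 − 395 = 272.
So 272 ≤ x < 525; integers 272 through 524: 253 values.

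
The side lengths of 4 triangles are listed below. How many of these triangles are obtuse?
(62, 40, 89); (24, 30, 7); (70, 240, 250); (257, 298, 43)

3

(62,40,89): 40²+62² = 5444 < 7921 = 89² → obtuse
(24,30,7): 7²+24² = 625 < 900 = 30² → obtuse
(70,240,250): 70²+240² = 62500 = 250² → right
(257,298,43): 43²+257² = 67898 < 88804 = 298² → obtuse
3 of the 4 are obtuse.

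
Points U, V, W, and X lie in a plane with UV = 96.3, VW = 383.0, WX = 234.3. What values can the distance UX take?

The maximum is all hops collinear in one direction: 96.3 + 383.0 + 234.3 = 713.6.
The longest hop is 383.0; the others sum to 330.6. Folding the others back against it leaves at least 383.0 − 330.6 = 52.4.

52.4 ≤ UX ≤ 713.6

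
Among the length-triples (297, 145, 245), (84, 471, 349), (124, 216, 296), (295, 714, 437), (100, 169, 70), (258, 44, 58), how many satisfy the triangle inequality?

(145,245,297): 145+245 > 297 → valid
(84,349,471): 84+349 ≤ 471 → not valid
(124,216,296): 124+216 > 296 → valid
(295,437,714): 295+437 > 714 → valid
(70,100,169): 70+100 > 169 → valid
(44,58,258): 44+58 ≤ 258 → not valid
4 of the 6 triples form a triangle.

4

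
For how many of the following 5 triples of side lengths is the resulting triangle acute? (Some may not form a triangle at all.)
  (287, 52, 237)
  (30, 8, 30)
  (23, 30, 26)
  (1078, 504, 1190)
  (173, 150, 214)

(287,52,237): 52²+237² = 58873 < 82369 = 287² → obtuse
(30,8,30): 8²+30² = 964 > 900 = 30² → acute
(23,30,26): 23²+26² = 1205 > 900 = 30² → acute
(1078,504,1190): 504²+1078² = 1416100 = 1190² → right
(173,150,214): 150²+173² = 52429 > 45796 = 214² → acute
3 of the 5 are acute.

3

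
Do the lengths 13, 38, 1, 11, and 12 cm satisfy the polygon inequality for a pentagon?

No

For a pentagon, each side must be shorter than the sum of the others.
Here the longest side is 38, but the remaining 4 sides sum to only 37.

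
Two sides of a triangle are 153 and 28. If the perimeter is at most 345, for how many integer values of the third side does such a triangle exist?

39

Triangle inequality: 125 < x < 181. Perimeter ≤ 345 gives x ≤ 345 − 153 − 28 = 164.
So 125 < x ≤ 164; integers 126 through 164: 39 values.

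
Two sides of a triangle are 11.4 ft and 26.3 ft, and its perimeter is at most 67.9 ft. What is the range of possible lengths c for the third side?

Triangle inequality alone gives 14.9 < c < 37.7.
The perimeter condition gives c ≤ 67.9 − 11.4 − 26.3 = 30.2.
Intersecting the two: 14.9 < c ≤ 30.2.

14.9 < c ≤ 30.2 ft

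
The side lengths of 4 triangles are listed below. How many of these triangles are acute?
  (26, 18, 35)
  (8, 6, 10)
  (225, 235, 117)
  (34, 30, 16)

(26,18,35): 18²+26² = 1000 < 1225 = 35² → obtuse
(8,6,10): 6²+8² = 100 = 10² → right
(225,235,117): 117²+225² = 64314 > 55225 = 235² → acute
(34,30,16): 16²+30² = 1156 = 34² → right
1 of the 4 is acute.

1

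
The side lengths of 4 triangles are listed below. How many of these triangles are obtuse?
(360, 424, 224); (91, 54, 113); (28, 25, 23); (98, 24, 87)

(360,424,224): 224²+360² = 179776 = 424² → right
(91,54,113): 54²+91² = 11197 < 12769 = 113² → obtuse
(28,25,23): 23²+25² = 1154 > 784 = 28² → acute
(98,24,87): 24²+87² = 8145 < 9604 = 98² → obtuse
2 of the 4 are obtuse.

2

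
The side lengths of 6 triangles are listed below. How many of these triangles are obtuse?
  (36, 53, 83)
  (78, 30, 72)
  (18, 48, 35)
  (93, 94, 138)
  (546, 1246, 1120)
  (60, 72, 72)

(36,53,83): 36²+53² = 4105 < 6889 = 83² → obtuse
(78,30,72): 30²+72² = 6084 = 78² → right
(18,48,35): 18²+35² = 1549 < 2304 = 48² → obtuse
(93,94,138): 93²+94² = 17485 < 19044 = 138² → obtuse
(546,1246,1120): 546²+1120² = 1552516 = 1246² → right
(60,72,72): 60²+72² = 8784 > 5184 = 72² → acute
3 of the 6 are obtuse.

3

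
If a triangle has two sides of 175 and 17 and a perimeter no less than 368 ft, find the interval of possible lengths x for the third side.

176 ≤ x < 192

Triangle inequality alone gives 158 < x < 192.
The perimeter condition gives x ≥ 368 − 175 − 17 = 176.
Intersecting the two: 176 ≤ x < 192.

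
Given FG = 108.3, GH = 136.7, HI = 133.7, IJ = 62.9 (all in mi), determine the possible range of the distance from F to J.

0 ≤ FJ ≤ 441.6 mi

The maximum is all hops collinear in one direction: 108.3 + 136.7 + 133.7 + 62.9 = 441.6.
The longest hop is 136.7; the others sum to 304.9. Since 136.7 ≤ 304.9, the path can fold back on itself completely, so the minimum distance is 0.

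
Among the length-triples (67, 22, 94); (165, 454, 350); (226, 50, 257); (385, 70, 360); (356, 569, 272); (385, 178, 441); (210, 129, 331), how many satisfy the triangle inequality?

6

(22,67,94): 22+67 ≤ 94 → not valid
(165,350,454): 165+350 > 454 → valid
(50,226,257): 50+226 > 257 → valid
(70,360,385): 70+360 > 385 → valid
(272,356,569): 272+356 > 569 → valid
(178,385,441): 178+385 > 441 → valid
(129,210,331): 129+210 > 331 → valid
6 of the 7 triples form a triangle.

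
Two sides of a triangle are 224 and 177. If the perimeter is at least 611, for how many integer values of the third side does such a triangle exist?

191

Triangle inequality: 47 < x < 401. Perimeter ≥ 611 gives x ≥ 611 − 224 − 177 = 210.
So 210 ≤ x < 401; integers 210 through 400: 191 values.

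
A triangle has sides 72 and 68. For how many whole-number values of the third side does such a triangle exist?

135

The third side lies in the open interval (4, 140).
Integers from 5 to 139 inclusive: 139 − 5 + 1 = 135.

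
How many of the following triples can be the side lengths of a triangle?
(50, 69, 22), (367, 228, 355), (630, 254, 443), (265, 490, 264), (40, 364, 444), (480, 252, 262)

5

(22,50,69): 22+50 > 69 → valid
(228,355,367): 228+355 > 367 → valid
(254,443,630): 254+443 > 630 → valid
(264,265,490): 264+265 > 490 → valid
(40,364,444): 40+364 ≤ 444 → not valid
(252,262,480): 252+262 > 480 → valid
5 of the 6 triples form a triangle.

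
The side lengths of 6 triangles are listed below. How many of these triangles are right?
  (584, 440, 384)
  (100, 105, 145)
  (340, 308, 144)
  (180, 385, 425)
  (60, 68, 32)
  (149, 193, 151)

5

(584,440,384): 384²+440² = 341056 = 584² → right
(100,105,145): 100²+105² = 21025 = 145² → right
(340,308,144): 144²+308² = 115600 = 340² → right
(180,385,425): 180²+385² = 180625 = 425² → right
(60,68,32): 32²+60² = 4624 = 68² → right
(149,193,151): 149²+151² = 45002 > 37249 = 193² → acute
5 of the 6 are right.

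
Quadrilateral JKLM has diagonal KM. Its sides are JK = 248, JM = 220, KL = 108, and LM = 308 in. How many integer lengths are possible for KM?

From triangle JKM: 28 < KM < 468.
From triangle LKM: 200 < KM < 416.
Intersection: 200 < KM < 416, so integers 201 through 415: 215 values.

215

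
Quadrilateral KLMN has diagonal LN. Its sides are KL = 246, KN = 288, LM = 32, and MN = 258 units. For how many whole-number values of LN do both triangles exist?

From triangle KLN: 42 < LN < 534.
From triangle MLN: 226 < LN < 290.
Intersection: 226 < LN < 290, so integers 227 through 289: 63 values.

63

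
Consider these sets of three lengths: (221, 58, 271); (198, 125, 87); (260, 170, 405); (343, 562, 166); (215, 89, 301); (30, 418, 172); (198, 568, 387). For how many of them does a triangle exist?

5

(58,221,271): 58+221 > 271 → valid
(87,125,198): 87+125 > 198 → valid
(170,260,405): 170+260 > 405 → valid
(166,343,562): 166+343 ≤ 562 → not valid
(89,215,301): 89+215 > 301 → valid
(30,172,418): 30+172 ≤ 418 → not valid
(198,387,568): 198+387 > 568 → valid
5 of the 7 triples form a triangle.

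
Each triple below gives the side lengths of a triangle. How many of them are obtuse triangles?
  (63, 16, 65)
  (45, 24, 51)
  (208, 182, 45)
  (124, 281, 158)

2

(63,16,65): 16²+63² = 4225 = 65² → right
(45,24,51): 24²+45² = 2601 = 51² → right
(208,182,45): 45²+182² = 35149 < 43264 = 208² → obtuse
(124,281,158): 124²+158² = 40340 < 78961 = 281² → obtuse
2 of the 4 are obtuse.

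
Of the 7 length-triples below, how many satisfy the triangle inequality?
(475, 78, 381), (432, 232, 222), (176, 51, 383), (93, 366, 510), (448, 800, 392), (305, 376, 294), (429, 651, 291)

(78,381,475): 78+381 ≤ 475 → not valid
(222,232,432): 222+232 > 432 → valid
(51,176,383): 51+176 ≤ 383 → not valid
(93,366,510): 93+366 ≤ 510 → not valid
(392,448,800): 392+448 > 800 → valid
(294,305,376): 294+305 > 376 → valid
(291,429,651): 291+429 > 651 → valid
4 of the 7 triples form a triangle.

4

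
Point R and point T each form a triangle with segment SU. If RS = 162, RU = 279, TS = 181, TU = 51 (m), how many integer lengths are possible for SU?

From triangle RSU: 117 < SU < 441.
From triangle TSU: 130 < SU < 232.
Intersection: 130 < SU < 232, so integers 131 through 231: 101 values.

101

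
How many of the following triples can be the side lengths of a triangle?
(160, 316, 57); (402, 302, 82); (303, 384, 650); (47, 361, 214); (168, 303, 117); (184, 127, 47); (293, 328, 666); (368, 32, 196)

(57,160,316): 57+160 ≤ 316 → not valid
(82,302,402): 82+302 ≤ 402 → not valid
(303,384,650): 303+384 > 650 → valid
(47,214,361): 47+214 ≤ 361 → not valid
(117,168,303): 117+168 ≤ 303 → not valid
(47,127,184): 47+127 ≤ 184 → not valid
(293,328,666): 293+328 ≤ 666 → not valid
(32,196,368): 32+196 ≤ 368 → not valid
1 of the 8 triples forms a triangle.

1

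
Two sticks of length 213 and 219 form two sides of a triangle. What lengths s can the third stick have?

6 < s < 432

By the triangle inequality, s must be less than 213 + 219 = 432 and greater than |213 − 219| = 6.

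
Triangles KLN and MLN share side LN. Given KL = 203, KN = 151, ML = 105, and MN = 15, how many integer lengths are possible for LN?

29

From triangle KLN: 52 < LN < 354.
From triangle MLN: 90 < LN < 120.
Intersection: 90 < LN < 120, so integers 91 through 119: 29 values.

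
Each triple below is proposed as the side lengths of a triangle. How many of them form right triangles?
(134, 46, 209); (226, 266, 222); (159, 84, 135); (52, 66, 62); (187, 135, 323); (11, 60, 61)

2

(134,46,209): 46+134 ≤ 209, not a triangle
(226,266,222): 222²+226² = 100360 > 70756 = 266² → acute
(159,84,135): 84²+135² = 25281 = 159² → right
(52,66,62): 52²+62² = 6548 > 4356 = 66² → acute
(187,135,323): 135+187 ≤ 323, not a triangle
(11,60,61): 11²+60² = 3721 = 61² → right
2 of the 6 are right.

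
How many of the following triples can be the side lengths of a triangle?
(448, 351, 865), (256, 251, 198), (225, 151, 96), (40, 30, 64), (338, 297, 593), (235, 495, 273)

(351,448,865): 351+448 ≤ 865 → not valid
(198,251,256): 198+251 > 256 → valid
(96,151,225): 96+151 > 225 → valid
(30,40,64): 30+40 > 64 → valid
(297,338,593): 297+338 > 593 → valid
(235,273,495): 235+273 > 495 → valid
5 of the 6 triples form a triangle.

5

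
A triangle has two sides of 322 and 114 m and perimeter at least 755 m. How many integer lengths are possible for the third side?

117

Triangle inequality: 208 < x < 436. Perimeter ≥ 755 gives x ≥ 755 − 322 − 114 = 319.
So 319 ≤ x < 436; integers 319 through 435: 117 values.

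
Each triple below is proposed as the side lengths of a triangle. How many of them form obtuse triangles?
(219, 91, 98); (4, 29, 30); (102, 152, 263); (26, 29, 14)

(219,91,98): 91+98 ≤ 219, not a triangle
(4,29,30): 4²+29² = 857 < 900 = 30² → obtuse
(102,152,263): 102+152 ≤ 263, not a triangle
(26,29,14): 14²+26² = 872 > 841 = 29² → acute
1 of the 4 is obtuse.

1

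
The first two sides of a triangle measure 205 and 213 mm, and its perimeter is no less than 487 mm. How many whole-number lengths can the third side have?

349

Triangle inequality: 8 < x < 418. Perimeter ≥ 487 gives x ≥ 487 − 205 − 213 = 69.
So 69 ≤ x < 418; integers 69 through 417: 349 values.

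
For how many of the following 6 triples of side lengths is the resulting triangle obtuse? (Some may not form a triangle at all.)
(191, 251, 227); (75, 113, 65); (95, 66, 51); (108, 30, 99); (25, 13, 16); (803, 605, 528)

4

(191,251,227): 191²+227² = 88010 > 63001 = 251² → acute
(75,113,65): 65²+75² = 9850 < 12769 = 113² → obtuse
(95,66,51): 51²+66² = 6957 < 9025 = 95² → obtuse
(108,30,99): 30²+99² = 10701 < 11664 = 108² → obtuse
(25,13,16): 13²+16² = 425 < 625 = 25² → obtuse
(803,605,528): 528²+605² = 644809 = 803² → right
4 of the 6 are obtuse.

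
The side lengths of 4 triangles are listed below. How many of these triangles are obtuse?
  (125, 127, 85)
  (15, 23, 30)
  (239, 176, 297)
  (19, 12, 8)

3

(125,127,85): 85²+125² = 22850 > 16129 = 127² → acute
(15,23,30): 15²+23² = 754 < 900 = 30² → obtuse
(239,176,297): 176²+239² = 88097 < 88209 = 297² → obtuse
(19,12,8): 8²+12² = 208 < 361 = 19² → obtuse
3 of the 4 are obtuse.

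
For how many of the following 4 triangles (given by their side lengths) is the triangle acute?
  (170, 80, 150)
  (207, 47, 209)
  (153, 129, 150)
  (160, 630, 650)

(170,80,150): 80²+150² = 28900 = 170² → right
(207,47,209): 47²+207² = 45058 > 43681 = 209² → acute
(153,129,150): 129²+150² = 39141 > 23409 = 153² → acute
(160,630,650): 160²+630² = 422500 = 650² → right
2 of the 4 are acute.

2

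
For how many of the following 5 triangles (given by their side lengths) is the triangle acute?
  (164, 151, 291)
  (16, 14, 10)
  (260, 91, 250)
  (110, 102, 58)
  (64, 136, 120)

3

(164,151,291): 151²+164² = 49697 < 84681 = 291² → obtuse
(16,14,10): 10²+14² = 296 > 256 = 16² → acute
(260,91,250): 91²+250² = 70781 > 67600 = 260² → acute
(110,102,58): 58²+102² = 13768 > 12100 = 110² → acute
(64,136,120): 64²+120² = 18496 = 136² → right
3 of the 5 are acute.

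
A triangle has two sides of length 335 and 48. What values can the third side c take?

By the triangle inequality, c must be less than 335 + 48 = 383 and greater than |335 − 48| = 287.

287 < c < 383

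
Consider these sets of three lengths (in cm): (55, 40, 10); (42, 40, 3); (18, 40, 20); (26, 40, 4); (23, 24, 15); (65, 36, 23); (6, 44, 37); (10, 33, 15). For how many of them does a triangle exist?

2

(10,40,55): 10+40 ≤ 55 → not valid
(3,40,42): 3+40 > 42 → valid
(18,20,40): 18+20 ≤ 40 → not valid
(4,26,40): 4+26 ≤ 40 → not valid
(15,23,24): 15+23 > 24 → valid
(23,36,65): 23+36 ≤ 65 → not valid
(6,37,44): 6+37 ≤ 44 → not valid
(10,15,33): 10+15 ≤ 33 → not valid
2 of the 8 triples form a triangle.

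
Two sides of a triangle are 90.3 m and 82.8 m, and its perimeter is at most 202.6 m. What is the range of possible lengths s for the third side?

Triangle inequality alone gives 7.5 < s < 173.1.
The perimeter condition gives s ≤ 202.6 − 90.3 − 82.8 = 29.5.
Intersecting the two: 7.5 < s ≤ 29.5.

7.5 < s ≤ 29.5 m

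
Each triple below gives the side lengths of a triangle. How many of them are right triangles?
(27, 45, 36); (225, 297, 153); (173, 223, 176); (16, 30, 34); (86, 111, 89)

2

(27,45,36): 27²+36² = 2025 = 45² → right
(225,297,153): 153²+225² = 74034 < 88209 = 297² → obtuse
(173,223,176): 173²+176² = 60905 > 49729 = 223² → acute
(16,30,34): 16²+30² = 1156 = 34² → right
(86,111,89): 86²+89² = 15317 > 12321 = 111² → acute
2 of the 5 are right.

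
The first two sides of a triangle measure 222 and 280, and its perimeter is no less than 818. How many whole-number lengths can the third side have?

Triangle inequality: 58 < x < 502. Perimeter ≥ 818 gives x ≥ 818 − 222 − 280 = 316.
So 316 ≤ x < 502; integers 316 through 501: 186 values.

186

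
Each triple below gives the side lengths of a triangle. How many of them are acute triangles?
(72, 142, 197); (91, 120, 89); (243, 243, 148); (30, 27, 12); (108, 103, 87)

(72,142,197): 72²+142² = 25348 < 38809 = 197² → obtuse
(91,120,89): 89²+91² = 16202 > 14400 = 120² → acute
(243,243,148): 148²+243² = 80953 > 59049 = 243² → acute
(30,27,12): 12²+27² = 873 < 900 = 30² → obtuse
(108,103,87): 87²+103² = 18178 > 11664 = 108² → acute
3 of the 5 are acute.

3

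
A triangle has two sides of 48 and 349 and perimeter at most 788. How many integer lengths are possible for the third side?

Triangle inequality: 301 < x < 397. Perimeter ≤ 788 gives x ≤ 788 − 48 − 349 = 391.
So 301 < x ≤ 391; integers 302 through 391: 90 values.

90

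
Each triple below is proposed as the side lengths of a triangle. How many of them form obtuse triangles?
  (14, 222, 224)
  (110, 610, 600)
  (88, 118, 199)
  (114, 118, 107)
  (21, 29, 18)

(14,222,224): 14²+222² = 49480 < 50176 = 224² → obtuse
(110,610,600): 110²+600² = 372100 = 610² → right
(88,118,199): 88²+118² = 21668 < 39601 = 199² → obtuse
(114,118,107): 107²+114² = 24445 > 13924 = 118² → acute
(21,29,18): 18²+21² = 765 < 841 = 29² → obtuse
3 of the 5 are obtuse.

3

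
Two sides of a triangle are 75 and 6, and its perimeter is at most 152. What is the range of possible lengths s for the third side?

Triangle inequality alone gives 69 < s < 81.
The perimeter condition gives s ≤ 152 − 75 − 6 = 71.
Intersecting the two: 69 < s ≤ 71.

69 < s ≤ 71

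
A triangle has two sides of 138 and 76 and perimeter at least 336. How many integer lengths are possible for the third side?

92

Triangle inequality: 62 < x < 214. Perimeter ≥ 336 gives x ≥ 336 − 138 − 76 = 122.
So 122 ≤ x < 214; integers 122 through 213: 92 values.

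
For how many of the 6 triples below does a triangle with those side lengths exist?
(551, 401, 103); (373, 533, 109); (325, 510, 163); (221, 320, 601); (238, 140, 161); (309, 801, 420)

(103,401,551): 103+401 ≤ 551 → not valid
(109,373,533): 109+373 ≤ 533 → not valid
(163,325,510): 163+325 ≤ 510 → not valid
(221,320,601): 221+320 ≤ 601 → not valid
(140,161,238): 140+161 > 238 → valid
(309,420,801): 309+420 ≤ 801 → not valid
1 of the 6 triples forms a triangle.

1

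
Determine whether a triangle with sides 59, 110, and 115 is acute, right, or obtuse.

acute

Compare the square of the longest side to the sum of squares of the other two: 59² + 110² = 15581 > 13225 = 115².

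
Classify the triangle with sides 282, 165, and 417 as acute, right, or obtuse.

Compare the square of the longest side to the sum of squares of the other two: 165² + 282² = 106749 < 173889 = 417².

obtuse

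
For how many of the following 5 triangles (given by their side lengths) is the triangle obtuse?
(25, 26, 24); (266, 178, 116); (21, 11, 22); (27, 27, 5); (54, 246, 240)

(25,26,24): 24²+25² = 1201 > 676 = 26² → acute
(266,178,116): 116²+178² = 45140 < 70756 = 266² → obtuse
(21,11,22): 11²+21² = 562 > 484 = 22² → acute
(27,27,5): 5²+27² = 754 > 729 = 27² → acute
(54,246,240): 54²+240² = 60516 = 246² → right
1 of the 5 is obtuse.

1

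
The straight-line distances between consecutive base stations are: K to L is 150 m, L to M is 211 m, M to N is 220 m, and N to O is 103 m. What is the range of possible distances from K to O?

0 ≤ KO ≤ 684 m

The maximum is all hops collinear in one direction: 150 + 211 + 220 + 103 = 684.
The longest hop is 220; the others sum to 464. Since 220 ≤ 464, the path can fold back on itself completely, so the minimum distance is 0.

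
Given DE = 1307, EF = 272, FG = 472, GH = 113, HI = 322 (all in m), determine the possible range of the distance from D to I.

128 ≤ DI ≤ 2486 m

The maximum is all hops collinear in one direction: 1307 + 272 + 472 + 113 + 322 = 2486.
The longest hop is 1307; the others sum to 1179. Folding the others back against it leaves at least 1307 − 1179 = 128.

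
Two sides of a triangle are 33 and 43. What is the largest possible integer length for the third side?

75

The third side must be strictly less than 33 + 43 = 76.
The largest integer below 76 is 75.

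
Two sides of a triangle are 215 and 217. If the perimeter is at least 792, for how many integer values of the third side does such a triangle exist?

Triangle inequality: 2 < x < 432. Perimeter ≥ 792 gives x ≥ 792 − 215 − 217 = 360.
So 360 ≤ x < 432; integers 360 through 431: 72 values.

72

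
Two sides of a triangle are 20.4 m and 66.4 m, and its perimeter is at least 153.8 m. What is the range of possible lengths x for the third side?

67.0 ≤ x < 86.8

Triangle inequality alone gives 46.0 < x < 86.8.
The perimeter condition gives x ≥ 153.8 − 20.4 − 66.4 = 67.0.
Intersecting the two: 67.0 ≤ x < 86.8.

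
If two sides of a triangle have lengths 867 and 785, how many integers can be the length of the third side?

The third side lies in the open interval (82, 1652).
Integers from 83 to 1651 inclusive: 1651 − 83 + 1 = 1569.

1569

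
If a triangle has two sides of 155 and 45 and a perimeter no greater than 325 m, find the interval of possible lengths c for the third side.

110 < c ≤ 125 m

Triangle inequality alone gives 110 < c < 200.
The perimeter condition gives c ≤ 325 − 155 − 45 = 125.
Intersecting the two: 110 < c ≤ 125.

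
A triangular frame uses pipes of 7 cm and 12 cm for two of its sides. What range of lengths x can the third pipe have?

By the triangle inequality, x must be less than 7 + 12 = 19 and greater than |7 − 12| = 5.

5 < x < 19 (cm)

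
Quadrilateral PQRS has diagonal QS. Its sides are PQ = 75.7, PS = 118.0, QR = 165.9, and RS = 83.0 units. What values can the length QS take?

82.9 < QS < 193.7

From triangle PQS: |75.7 − 118.0| < QS < 75.7 + 118.0, i.e. 42.3 < QS < 193.7.
From triangle RQS: 82.9 < QS < 248.9.
Both must hold, so QS lies in the intersection.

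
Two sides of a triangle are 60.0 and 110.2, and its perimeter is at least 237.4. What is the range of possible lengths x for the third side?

67.2 ≤ x < 170.2

Triangle inequality alone gives 50.2 < x < 170.2.
The perimeter condition gives x ≥ 237.4 − 60.0 − 110.2 = 67.2.
Intersecting the two: 67.2 ≤ x < 170.2.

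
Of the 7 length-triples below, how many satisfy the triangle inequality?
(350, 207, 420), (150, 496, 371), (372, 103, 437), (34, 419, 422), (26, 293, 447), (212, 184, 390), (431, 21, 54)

5

(207,350,420): 207+350 > 420 → valid
(150,371,496): 150+371 > 496 → valid
(103,372,437): 103+372 > 437 → valid
(34,419,422): 34+419 > 422 → valid
(26,293,447): 26+293 ≤ 447 → not valid
(184,212,390): 184+212 > 390 → valid
(21,54,431): 21+54 ≤ 431 → not valid
5 of the 7 triples form a triangle.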